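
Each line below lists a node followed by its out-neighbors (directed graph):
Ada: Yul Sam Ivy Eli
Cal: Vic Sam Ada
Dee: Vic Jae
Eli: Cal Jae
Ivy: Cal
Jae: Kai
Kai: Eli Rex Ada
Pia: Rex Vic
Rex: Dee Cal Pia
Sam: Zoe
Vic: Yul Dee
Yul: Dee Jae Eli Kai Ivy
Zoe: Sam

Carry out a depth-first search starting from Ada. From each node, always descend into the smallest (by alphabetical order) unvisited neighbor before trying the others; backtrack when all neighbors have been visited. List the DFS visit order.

Visit Ada
Ada → Eli
Eli → Cal
Cal → Sam
Sam → Zoe
Cal → Vic
Vic → Dee
Dee → Jae
Jae → Kai
Kai → Rex
Rex → Pia
Vic → Yul
Yul → Ivy

Ada → Eli → Cal → Sam → Zoe → Vic → Dee → Jae → Kai → Rex → Pia → Yul → Ivy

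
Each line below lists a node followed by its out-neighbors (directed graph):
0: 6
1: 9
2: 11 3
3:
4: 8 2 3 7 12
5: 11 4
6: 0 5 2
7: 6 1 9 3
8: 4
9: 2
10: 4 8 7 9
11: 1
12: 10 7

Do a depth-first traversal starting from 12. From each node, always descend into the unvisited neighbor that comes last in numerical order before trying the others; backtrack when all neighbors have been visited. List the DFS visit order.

12, 10, 9, 2, 11, 1, 3, 8, 4, 7, 6, 5, 0

Visit 12
12 → 10
10 → 9
9 → 2
2 → 11
11 → 1
2 → 3
10 → 8
8 → 4
4 → 7
7 → 6
6 → 5
6 → 0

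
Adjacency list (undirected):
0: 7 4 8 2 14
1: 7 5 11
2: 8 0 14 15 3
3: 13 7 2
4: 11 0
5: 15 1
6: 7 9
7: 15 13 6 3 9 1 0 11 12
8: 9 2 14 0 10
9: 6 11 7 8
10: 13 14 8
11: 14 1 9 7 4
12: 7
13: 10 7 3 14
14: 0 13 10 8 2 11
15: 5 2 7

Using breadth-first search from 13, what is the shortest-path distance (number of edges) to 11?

2

Level 0: 13
Level 1: 3, 7, 10, 14
Level 2: 0, 1, 2, 6, 8, 9, 11, 12, 15
Level 3: 4, 5
11 first appears at level 2.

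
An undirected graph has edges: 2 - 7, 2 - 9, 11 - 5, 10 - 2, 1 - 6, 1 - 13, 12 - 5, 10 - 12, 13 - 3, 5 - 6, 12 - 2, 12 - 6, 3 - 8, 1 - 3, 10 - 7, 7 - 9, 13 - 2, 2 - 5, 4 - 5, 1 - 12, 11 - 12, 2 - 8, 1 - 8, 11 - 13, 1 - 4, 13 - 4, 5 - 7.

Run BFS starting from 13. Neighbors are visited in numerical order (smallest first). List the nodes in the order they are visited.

Visit 13; enqueue 1, 2, 3, 4, 11 → queue [1, 2, 3, 4, 11]
Visit 1; enqueue 6, 8, 12 → queue [2, 3, 4, 11, 6, 8, 12]
Visit 2; enqueue 5, 7, 9, 10 → queue [3, 4, 11, 6, 8, 12, 5, 7, 9, 10]
Visit 3 → queue [4, 11, 6, 8, 12, 5, 7, 9, 10]
Visit 4 → queue [11, 6, 8, 12, 5, 7, 9, 10]
Visit 11 → queue [6, 8, 12, 5, 7, 9, 10]
Visit 6 → queue [8, 12, 5, 7, 9, 10]
Visit 8 → queue [12, 5, 7, 9, 10]
Visit 12 → queue [5, 7, 9, 10]
Visit 5 → queue [7, 9, 10]
Visit 7 → queue [9, 10]
Visit 9 → queue [10]
Visit 10 → queue []

13 → 1 → 2 → 3 → 4 → 11 → 6 → 8 → 12 → 5 → 7 → 9 → 10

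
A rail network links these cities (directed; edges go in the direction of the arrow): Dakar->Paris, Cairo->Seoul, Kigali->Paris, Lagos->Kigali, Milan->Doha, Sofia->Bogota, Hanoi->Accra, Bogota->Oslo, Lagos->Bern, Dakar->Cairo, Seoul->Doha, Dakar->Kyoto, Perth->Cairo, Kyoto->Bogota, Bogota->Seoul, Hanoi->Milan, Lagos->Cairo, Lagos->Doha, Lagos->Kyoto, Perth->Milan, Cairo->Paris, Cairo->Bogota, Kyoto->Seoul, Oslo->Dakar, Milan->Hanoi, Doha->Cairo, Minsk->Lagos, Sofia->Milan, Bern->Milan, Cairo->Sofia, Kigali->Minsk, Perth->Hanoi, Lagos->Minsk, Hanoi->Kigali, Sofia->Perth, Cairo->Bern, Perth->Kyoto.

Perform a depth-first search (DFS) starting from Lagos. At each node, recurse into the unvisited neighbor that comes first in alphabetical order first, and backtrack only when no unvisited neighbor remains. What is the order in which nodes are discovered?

Lagos, Bern, Milan, Doha, Cairo, Bogota, Oslo, Dakar, Kyoto, Seoul, Paris, Sofia, Perth, Hanoi, Accra, Kigali, Minsk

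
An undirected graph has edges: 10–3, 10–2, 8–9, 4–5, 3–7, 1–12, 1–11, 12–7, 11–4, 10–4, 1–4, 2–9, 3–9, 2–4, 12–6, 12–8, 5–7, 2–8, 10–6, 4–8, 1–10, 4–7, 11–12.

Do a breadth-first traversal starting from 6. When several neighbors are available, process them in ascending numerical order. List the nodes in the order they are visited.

6 10 12 1 2 3 4 7 8 11 9 5

Visit 6; enqueue 10, 12 → queue [10, 12]
Visit 10; enqueue 1, 2, 3, 4 → queue [12, 1, 2, 3, 4]
Visit 12; enqueue 7, 8, 11 → queue [1, 2, 3, 4, 7, 8, 11]
Visit 1 → queue [2, 3, 4, 7, 8, 11]
Visit 2; enqueue 9 → queue [3, 4, 7, 8, 11, 9]
Visit 3 → queue [4, 7, 8, 11, 9]
Visit 4; enqueue 5 → queue [7, 8, 11, 9, 5]
Visit 7 → queue [8, 11, 9, 5]
Visit 8 → queue [11, 9, 5]
Visit 11 → queue [9, 5]
Visit 9 → queue [5]
Visit 5 → queue []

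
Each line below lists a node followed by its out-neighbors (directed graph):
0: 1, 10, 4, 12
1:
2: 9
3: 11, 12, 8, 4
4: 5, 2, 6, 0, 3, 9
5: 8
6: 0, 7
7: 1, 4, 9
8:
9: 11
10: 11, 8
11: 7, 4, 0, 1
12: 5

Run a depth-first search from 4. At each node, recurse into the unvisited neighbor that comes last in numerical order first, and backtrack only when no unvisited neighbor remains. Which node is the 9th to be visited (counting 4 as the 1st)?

Visit 4
4 → 9
9 → 11
11 → 7
7 → 1
11 → 0
0 → 12
12 → 5
5 → 8
0 → 10
4 → 6
4 → 3
4 → 2

Visit order: 4, 9, 11, 7, 1, 0, 12, 5, 8, 10, 6, 3, 2

8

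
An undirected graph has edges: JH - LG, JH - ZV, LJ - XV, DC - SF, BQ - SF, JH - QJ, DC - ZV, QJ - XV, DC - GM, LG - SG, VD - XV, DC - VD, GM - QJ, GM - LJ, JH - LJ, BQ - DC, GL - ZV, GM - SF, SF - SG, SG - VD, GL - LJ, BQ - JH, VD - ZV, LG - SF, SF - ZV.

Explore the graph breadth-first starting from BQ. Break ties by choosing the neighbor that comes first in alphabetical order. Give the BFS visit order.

Visit BQ; enqueue DC, JH, SF → queue [DC, JH, SF]
Visit DC; enqueue GM, VD, ZV → queue [JH, SF, GM, VD, ZV]
Visit JH; enqueue LG, LJ, QJ → queue [SF, GM, VD, ZV, LG, LJ, QJ]
Visit SF; enqueue SG → queue [GM, VD, ZV, LG, LJ, QJ, SG]
Visit GM → queue [VD, ZV, LG, LJ, QJ, SG]
Visit VD; enqueue XV → queue [ZV, LG, LJ, QJ, SG, XV]
Visit ZV; enqueue GL → queue [LG, LJ, QJ, SG, XV, GL]
Visit LG → queue [LJ, QJ, SG, XV, GL]
Visit LJ → queue [QJ, SG, XV, GL]
Visit QJ → queue [SG, XV, GL]
Visit SG → queue [XV, GL]
Visit XV → queue [GL]
Visit GL → queue []

BQ, DC, JH, SF, GM, VD, ZV, LG, LJ, QJ, SG, XV, GL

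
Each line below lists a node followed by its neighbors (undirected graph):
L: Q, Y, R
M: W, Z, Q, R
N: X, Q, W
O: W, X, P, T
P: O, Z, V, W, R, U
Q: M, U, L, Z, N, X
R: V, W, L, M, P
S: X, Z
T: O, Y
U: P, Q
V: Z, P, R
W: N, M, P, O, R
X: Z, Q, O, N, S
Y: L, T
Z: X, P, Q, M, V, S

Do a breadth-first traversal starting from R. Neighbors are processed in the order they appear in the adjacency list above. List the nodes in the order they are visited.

R, V, W, L, M, P, Z, N, O, Q, Y, U, X, S, T

Visit R; enqueue V, W, L, M, P → queue [V, W, L, M, P]
Visit V; enqueue Z → queue [W, L, M, P, Z]
Visit W; enqueue N, O → queue [L, M, P, Z, N, O]
Visit L; enqueue Q, Y → queue [M, P, Z, N, O, Q, Y]
Visit M → queue [P, Z, N, O, Q, Y]
Visit P; enqueue U → queue [Z, N, O, Q, Y, U]
Visit Z; enqueue X, S → queue [N, O, Q, Y, U, X, S]
Visit N → queue [O, Q, Y, U, X, S]
Visit O; enqueue T → queue [Q, Y, U, X, S, T]
Visit Q → queue [Y, U, X, S, T]
Visit Y → queue [U, X, S, T]
Visit U → queue [X, S, T]
Visit X → queue [S, T]
Visit S → queue [T]
Visit T → queue []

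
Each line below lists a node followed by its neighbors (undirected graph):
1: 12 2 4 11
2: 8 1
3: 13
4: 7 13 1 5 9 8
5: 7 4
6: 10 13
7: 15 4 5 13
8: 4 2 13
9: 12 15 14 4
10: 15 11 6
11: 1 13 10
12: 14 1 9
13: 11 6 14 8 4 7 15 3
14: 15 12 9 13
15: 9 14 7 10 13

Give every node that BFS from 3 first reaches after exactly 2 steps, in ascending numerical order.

4, 6, 7, 8, 11, 14, 15

Level 0: 3
Level 1: 13
Level 2: 4, 6, 7, 8, 11, 14, 15
Level 3: 1, 2, 5, 9, 10, 12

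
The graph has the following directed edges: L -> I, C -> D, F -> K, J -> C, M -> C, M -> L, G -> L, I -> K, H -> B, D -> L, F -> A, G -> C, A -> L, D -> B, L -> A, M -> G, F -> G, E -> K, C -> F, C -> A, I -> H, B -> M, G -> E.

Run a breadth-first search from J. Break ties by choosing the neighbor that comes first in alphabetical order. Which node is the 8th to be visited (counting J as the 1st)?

Visit J; enqueue C → queue [C]
Visit C; enqueue A, D, F → queue [A, D, F]
Visit A; enqueue L → queue [D, F, L]
Visit D; enqueue B → queue [F, L, B]
Visit F; enqueue G, K → queue [L, B, G, K]
Visit L; enqueue I → queue [B, G, K, I]
Visit B; enqueue M → queue [G, K, I, M]
Visit G; enqueue E → queue [K, I, M, E]
Visit K → queue [I, M, E]
Visit I; enqueue H → queue [M, E, H]
Visit M → queue [E, H]
Visit E → queue [H]
Visit H → queue []

Visit order: J, C, A, D, F, L, B, G, K, I, M, E, H

G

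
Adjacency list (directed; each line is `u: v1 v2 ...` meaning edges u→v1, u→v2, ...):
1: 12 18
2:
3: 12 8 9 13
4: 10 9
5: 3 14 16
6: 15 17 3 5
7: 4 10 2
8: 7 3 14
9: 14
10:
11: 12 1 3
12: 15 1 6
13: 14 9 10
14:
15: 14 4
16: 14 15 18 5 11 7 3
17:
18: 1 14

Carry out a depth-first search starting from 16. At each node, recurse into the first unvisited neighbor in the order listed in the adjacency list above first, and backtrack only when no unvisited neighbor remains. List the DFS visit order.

16, 14, 15, 4, 10, 9, 18, 1, 12, 6, 17, 3, 8, 7, 2, 13, 5, 11

Visit 16
16 → 14
16 → 15
15 → 4
4 → 10
4 → 9
16 → 18
18 → 1
1 → 12
12 → 6
6 → 17
6 → 3
3 → 8
8 → 7
7 → 2
3 → 13
6 → 5
16 → 11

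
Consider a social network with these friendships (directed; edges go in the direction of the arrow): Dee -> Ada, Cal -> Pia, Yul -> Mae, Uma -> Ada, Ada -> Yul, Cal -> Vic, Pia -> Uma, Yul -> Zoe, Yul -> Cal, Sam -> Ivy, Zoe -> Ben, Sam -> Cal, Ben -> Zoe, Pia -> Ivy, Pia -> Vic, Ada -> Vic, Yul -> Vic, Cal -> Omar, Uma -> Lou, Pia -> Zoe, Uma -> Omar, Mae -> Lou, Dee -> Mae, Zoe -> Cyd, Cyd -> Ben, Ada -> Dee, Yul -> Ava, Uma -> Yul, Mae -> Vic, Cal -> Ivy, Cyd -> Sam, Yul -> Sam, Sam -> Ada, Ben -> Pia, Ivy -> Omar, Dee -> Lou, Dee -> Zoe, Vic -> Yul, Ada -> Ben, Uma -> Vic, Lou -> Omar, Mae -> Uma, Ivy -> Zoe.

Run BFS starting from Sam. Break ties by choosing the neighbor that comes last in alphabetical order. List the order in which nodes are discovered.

Sam -> Ivy -> Cal -> Ada -> Zoe -> Omar -> Vic -> Pia -> Yul -> Dee -> Ben -> Cyd -> Uma -> Mae -> Ava -> Lou

Visit Sam; enqueue Ivy, Cal, Ada → queue [Ivy, Cal, Ada]
Visit Ivy; enqueue Zoe, Omar → queue [Cal, Ada, Zoe, Omar]
Visit Cal; enqueue Vic, Pia → queue [Ada, Zoe, Omar, Vic, Pia]
Visit Ada; enqueue Yul, Dee, Ben → queue [Zoe, Omar, Vic, Pia, Yul, Dee, Ben]
Visit Zoe; enqueue Cyd → queue [Omar, Vic, Pia, Yul, Dee, Ben, Cyd]
Visit Omar → queue [Vic, Pia, Yul, Dee, Ben, Cyd]
Visit Vic → queue [Pia, Yul, Dee, Ben, Cyd]
Visit Pia; enqueue Uma → queue [Yul, Dee, Ben, Cyd, Uma]
Visit Yul; enqueue Mae, Ava → queue [Dee, Ben, Cyd, Uma, Mae, Ava]
Visit Dee; enqueue Lou → queue [Ben, Cyd, Uma, Mae, Ava, Lou]
Visit Ben → queue [Cyd, Uma, Mae, Ava, Lou]
Visit Cyd → queue [Uma, Mae, Ava, Lou]
Visit Uma → queue [Mae, Ava, Lou]
Visit Mae → queue [Ava, Lou]
Visit Ava → queue [Lou]
Visit Lou → queue []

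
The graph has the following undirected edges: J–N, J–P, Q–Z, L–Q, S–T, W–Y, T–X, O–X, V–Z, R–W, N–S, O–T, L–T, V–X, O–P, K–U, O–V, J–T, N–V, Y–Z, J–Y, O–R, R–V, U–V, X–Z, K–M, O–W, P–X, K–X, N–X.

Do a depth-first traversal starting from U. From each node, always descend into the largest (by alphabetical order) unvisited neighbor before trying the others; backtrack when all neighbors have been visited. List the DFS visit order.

Visit U
U → V
V → Z
Z → Y
Y → W
W → R
R → O
O → X
X → T
T → S
S → N
N → J
J → P
T → L
L → Q
X → K
K → M

U → V → Z → Y → W → R → O → X → T → S → N → J → P → L → Q → K → M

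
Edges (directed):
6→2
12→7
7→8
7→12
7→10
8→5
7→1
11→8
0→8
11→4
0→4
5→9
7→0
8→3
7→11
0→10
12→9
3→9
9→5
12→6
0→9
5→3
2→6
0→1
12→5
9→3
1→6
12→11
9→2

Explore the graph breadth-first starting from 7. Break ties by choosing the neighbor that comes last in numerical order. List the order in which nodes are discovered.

Visit 7; enqueue 12, 11, 10, 8, 1, 0 → queue [12, 11, 10, 8, 1, 0]
Visit 12; enqueue 9, 6, 5 → queue [11, 10, 8, 1, 0, 9, 6, 5]
Visit 11; enqueue 4 → queue [10, 8, 1, 0, 9, 6, 5, 4]
Visit 10 → queue [8, 1, 0, 9, 6, 5, 4]
Visit 8; enqueue 3 → queue [1, 0, 9, 6, 5, 4, 3]
Visit 1 → queue [0, 9, 6, 5, 4, 3]
Visit 0 → queue [9, 6, 5, 4, 3]
Visit 9; enqueue 2 → queue [6, 5, 4, 3, 2]
Visit 6 → queue [5, 4, 3, 2]
Visit 5 → queue [4, 3, 2]
Visit 4 → queue [3, 2]
Visit 3 → queue [2]
Visit 2 → queue []

7 → 12 → 11 → 10 → 8 → 1 → 0 → 9 → 6 → 5 → 4 → 3 → 2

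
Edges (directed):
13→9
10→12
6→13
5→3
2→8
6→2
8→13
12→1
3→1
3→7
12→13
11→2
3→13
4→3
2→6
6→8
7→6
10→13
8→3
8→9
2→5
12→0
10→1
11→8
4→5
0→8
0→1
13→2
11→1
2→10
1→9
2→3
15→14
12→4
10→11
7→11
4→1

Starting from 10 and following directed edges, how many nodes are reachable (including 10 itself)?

14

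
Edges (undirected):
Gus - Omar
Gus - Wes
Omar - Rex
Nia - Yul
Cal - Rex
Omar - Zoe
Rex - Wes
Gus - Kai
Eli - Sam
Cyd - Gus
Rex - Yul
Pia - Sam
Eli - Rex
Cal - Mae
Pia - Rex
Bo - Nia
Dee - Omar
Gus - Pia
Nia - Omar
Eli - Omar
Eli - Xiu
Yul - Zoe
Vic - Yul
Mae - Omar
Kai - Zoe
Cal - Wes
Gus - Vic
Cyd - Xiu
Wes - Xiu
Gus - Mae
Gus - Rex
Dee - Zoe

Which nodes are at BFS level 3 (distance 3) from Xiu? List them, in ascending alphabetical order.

Dee, Kai, Mae, Nia, Pia, Vic, Yul, Zoe

Level 0: Xiu
Level 1: Cyd, Eli, Wes
Level 2: Cal, Gus, Omar, Rex, Sam
Level 3: Dee, Kai, Mae, Nia, Pia, Vic, Yul, Zoe
Level 4: Bo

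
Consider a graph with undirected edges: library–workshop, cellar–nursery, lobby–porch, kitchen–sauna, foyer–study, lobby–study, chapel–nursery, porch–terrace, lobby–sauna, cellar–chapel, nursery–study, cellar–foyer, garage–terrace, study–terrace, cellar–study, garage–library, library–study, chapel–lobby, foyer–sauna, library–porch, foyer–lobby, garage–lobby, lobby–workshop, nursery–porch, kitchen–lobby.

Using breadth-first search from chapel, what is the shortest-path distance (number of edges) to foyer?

2

Level 0: chapel
Level 1: cellar, lobby, nursery
Level 2: foyer, garage, kitchen, porch, sauna, study, workshop
Level 3: library, terrace
foyer first appears at level 2.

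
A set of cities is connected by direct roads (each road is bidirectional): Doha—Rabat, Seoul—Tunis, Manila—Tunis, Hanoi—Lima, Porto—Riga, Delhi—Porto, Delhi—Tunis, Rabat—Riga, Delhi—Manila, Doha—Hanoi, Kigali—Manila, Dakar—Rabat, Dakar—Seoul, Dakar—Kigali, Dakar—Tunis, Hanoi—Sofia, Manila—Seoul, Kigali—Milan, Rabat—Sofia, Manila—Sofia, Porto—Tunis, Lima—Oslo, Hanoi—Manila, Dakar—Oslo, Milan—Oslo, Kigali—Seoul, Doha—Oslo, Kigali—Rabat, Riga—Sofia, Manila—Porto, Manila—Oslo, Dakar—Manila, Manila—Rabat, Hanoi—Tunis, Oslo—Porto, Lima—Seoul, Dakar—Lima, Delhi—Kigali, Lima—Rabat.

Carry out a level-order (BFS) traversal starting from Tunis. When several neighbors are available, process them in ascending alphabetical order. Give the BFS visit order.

Visit Tunis; enqueue Dakar, Delhi, Hanoi, Manila, Porto, Seoul → queue [Dakar, Delhi, Hanoi, Manila, Porto, Seoul]
Visit Dakar; enqueue Kigali, Lima, Oslo, Rabat → queue [Delhi, Hanoi, Manila, Porto, Seoul, Kigali, Lima, Oslo, Rabat]
Visit Delhi → queue [Hanoi, Manila, Porto, Seoul, Kigali, Lima, Oslo, Rabat]
Visit Hanoi; enqueue Doha, Sofia → queue [Manila, Porto, Seoul, Kigali, Lima, Oslo, Rabat, Doha, Sofia]
Visit Manila → queue [Porto, Seoul, Kigali, Lima, Oslo, Rabat, Doha, Sofia]
Visit Porto; enqueue Riga → queue [Seoul, Kigali, Lima, Oslo, Rabat, Doha, Sofia, Riga]
Visit Seoul → queue [Kigali, Lima, Oslo, Rabat, Doha, Sofia, Riga]
Visit Kigali; enqueue Milan → queue [Lima, Oslo, Rabat, Doha, Sofia, Riga, Milan]
Visit Lima → queue [Oslo, Rabat, Doha, Sofia, Riga, Milan]
Visit Oslo → queue [Rabat, Doha, Sofia, Riga, Milan]
Visit Rabat → queue [Doha, Sofia, Riga, Milan]
Visit Doha → queue [Sofia, Riga, Milan]
Visit Sofia → queue [Riga, Milan]
Visit Riga → queue [Milan]
Visit Milan → queue []

Tunis Dakar Delhi Hanoi Manila Porto Seoul Kigali Lima Oslo Rabat Doha Sofia Riga Milan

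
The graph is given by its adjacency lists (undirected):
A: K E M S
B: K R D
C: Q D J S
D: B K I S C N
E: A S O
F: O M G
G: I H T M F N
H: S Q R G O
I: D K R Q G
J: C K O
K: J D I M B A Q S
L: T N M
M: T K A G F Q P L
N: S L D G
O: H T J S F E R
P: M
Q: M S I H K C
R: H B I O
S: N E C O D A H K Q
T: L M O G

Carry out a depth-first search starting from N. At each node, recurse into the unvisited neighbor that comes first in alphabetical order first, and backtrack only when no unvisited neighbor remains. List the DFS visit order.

N -> D -> B -> K -> A -> E -> O -> F -> G -> H -> Q -> C -> J -> S -> I -> R -> M -> L -> T -> P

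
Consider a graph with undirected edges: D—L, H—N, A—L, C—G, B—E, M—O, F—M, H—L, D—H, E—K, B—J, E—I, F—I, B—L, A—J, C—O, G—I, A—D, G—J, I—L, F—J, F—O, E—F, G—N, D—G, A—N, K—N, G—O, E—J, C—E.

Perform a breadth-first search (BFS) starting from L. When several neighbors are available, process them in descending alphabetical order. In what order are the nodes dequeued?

L, I, H, D, B, A, G, F, E, N, J, O, C, M, K

Visit L; enqueue I, H, D, B, A → queue [I, H, D, B, A]
Visit I; enqueue G, F, E → queue [H, D, B, A, G, F, E]
Visit H; enqueue N → queue [D, B, A, G, F, E, N]
Visit D → queue [B, A, G, F, E, N]
Visit B; enqueue J → queue [A, G, F, E, N, J]
Visit A → queue [G, F, E, N, J]
Visit G; enqueue O, C → queue [F, E, N, J, O, C]
Visit F; enqueue M → queue [E, N, J, O, C, M]
Visit E; enqueue K → queue [N, J, O, C, M, K]
Visit N → queue [J, O, C, M, K]
Visit J → queue [O, C, M, K]
Visit O → queue [C, M, K]
Visit C → queue [M, K]
Visit M → queue [K]
Visit K → queue []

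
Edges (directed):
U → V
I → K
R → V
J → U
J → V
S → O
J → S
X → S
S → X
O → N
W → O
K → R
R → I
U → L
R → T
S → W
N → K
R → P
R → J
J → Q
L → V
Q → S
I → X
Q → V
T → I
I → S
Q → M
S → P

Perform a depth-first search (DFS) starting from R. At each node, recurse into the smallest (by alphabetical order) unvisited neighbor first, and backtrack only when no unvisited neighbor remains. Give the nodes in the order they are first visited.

R, I, K, S, O, N, P, W, X, J, Q, M, V, U, L, T

Visit R
R → I
I → K
I → S
S → O
O → N
S → P
S → W
S → X
R → J
J → Q
Q → M
Q → V
J → U
U → L
R → T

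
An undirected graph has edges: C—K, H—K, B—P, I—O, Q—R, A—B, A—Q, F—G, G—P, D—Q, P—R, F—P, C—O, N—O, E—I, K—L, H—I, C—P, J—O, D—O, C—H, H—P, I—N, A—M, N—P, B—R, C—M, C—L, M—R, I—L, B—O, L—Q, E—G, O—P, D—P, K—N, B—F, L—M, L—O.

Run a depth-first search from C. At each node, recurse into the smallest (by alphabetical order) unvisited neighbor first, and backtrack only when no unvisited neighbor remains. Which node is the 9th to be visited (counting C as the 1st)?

Visit C
C → H
H → I
I → E
E → G
G → F
F → B
B → A
A → M
M → L
L → K
K → N
N → O
O → D
D → P
P → R
R → Q
O → J

Visit order: C, H, I, E, G, F, B, A, M, L, K, N, O, D, P, R, Q, J

M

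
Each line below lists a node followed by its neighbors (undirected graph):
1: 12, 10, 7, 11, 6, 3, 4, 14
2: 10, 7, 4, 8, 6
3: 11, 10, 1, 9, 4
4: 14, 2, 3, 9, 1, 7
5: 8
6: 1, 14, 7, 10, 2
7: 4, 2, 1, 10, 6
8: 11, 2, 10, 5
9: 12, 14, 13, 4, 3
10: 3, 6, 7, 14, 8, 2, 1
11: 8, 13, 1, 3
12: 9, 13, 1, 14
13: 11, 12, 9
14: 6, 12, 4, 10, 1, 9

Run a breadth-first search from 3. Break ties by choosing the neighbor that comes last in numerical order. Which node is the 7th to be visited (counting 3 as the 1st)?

Visit 3; enqueue 11, 10, 9, 4, 1 → queue [11, 10, 9, 4, 1]
Visit 11; enqueue 13, 8 → queue [10, 9, 4, 1, 13, 8]
Visit 10; enqueue 14, 7, 6, 2 → queue [9, 4, 1, 13, 8, 14, 7, 6, 2]
Visit 9; enqueue 12 → queue [4, 1, 13, 8, 14, 7, 6, 2, 12]
Visit 4 → queue [1, 13, 8, 14, 7, 6, 2, 12]
Visit 1 → queue [13, 8, 14, 7, 6, 2, 12]
Visit 13 → queue [8, 14, 7, 6, 2, 12]
Visit 8; enqueue 5 → queue [14, 7, 6, 2, 12, 5]
Visit 14 → queue [7, 6, 2, 12, 5]
Visit 7 → queue [6, 2, 12, 5]
Visit 6 → queue [2, 12, 5]
Visit 2 → queue [12, 5]
Visit 12 → queue [5]
Visit 5 → queue []

Visit order: 3, 11, 10, 9, 4, 1, 13, 8, 14, 7, 6, 2, 12, 5

13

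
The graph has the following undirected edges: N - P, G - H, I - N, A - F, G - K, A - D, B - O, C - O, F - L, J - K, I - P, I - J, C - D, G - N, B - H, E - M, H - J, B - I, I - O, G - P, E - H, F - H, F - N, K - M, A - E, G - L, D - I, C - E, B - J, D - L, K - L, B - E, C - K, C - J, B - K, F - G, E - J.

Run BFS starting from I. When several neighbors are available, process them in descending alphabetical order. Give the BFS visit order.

I -> P -> O -> N -> J -> D -> B -> G -> C -> F -> K -> H -> E -> L -> A -> M

Visit I; enqueue P, O, N, J, D, B → queue [P, O, N, J, D, B]
Visit P; enqueue G → queue [O, N, J, D, B, G]
Visit O; enqueue C → queue [N, J, D, B, G, C]
Visit N; enqueue F → queue [J, D, B, G, C, F]
Visit J; enqueue K, H, E → queue [D, B, G, C, F, K, H, E]
Visit D; enqueue L, A → queue [B, G, C, F, K, H, E, L, A]
Visit B → queue [G, C, F, K, H, E, L, A]
Visit G → queue [C, F, K, H, E, L, A]
Visit C → queue [F, K, H, E, L, A]
Visit F → queue [K, H, E, L, A]
Visit K; enqueue M → queue [H, E, L, A, M]
Visit H → queue [E, L, A, M]
Visit E → queue [L, A, M]
Visit L → queue [A, M]
Visit A → queue [M]
Visit M → queue []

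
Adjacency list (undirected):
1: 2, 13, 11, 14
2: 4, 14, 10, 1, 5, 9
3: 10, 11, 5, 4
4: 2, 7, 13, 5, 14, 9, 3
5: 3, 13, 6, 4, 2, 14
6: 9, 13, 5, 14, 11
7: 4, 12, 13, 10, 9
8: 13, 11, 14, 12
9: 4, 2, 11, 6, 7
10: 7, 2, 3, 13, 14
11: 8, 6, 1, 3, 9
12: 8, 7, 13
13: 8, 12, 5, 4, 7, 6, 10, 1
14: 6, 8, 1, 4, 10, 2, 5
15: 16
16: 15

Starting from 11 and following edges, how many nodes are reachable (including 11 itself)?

14

BFS from 11 visits: 11, 8, 6, 1, 3, 9, 13, 14, 12, 5, 2, 10, 4, 7
Reachable nodes: 14 of 16 total.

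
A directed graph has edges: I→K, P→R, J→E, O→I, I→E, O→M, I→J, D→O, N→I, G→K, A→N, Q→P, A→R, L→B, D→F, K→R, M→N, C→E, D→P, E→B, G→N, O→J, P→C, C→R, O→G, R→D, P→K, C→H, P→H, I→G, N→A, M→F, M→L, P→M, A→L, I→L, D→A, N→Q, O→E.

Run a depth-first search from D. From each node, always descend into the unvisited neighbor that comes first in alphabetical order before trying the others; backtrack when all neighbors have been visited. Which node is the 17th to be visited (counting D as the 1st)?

F

Visit D
D → A
A → L
L → B
A → N
N → I
I → E
I → G
G → K
K → R
I → J
N → Q
Q → P
P → C
C → H
P → M
M → F
D → O

Visit order: D, A, L, B, N, I, E, G, K, R, J, Q, P, C, H, M, F, O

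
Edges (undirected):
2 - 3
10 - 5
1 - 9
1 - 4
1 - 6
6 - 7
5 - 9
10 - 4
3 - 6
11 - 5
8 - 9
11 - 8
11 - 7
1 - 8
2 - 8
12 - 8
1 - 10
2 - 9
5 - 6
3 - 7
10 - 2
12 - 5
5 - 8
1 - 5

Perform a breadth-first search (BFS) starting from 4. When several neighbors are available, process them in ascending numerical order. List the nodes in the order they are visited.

4, 1, 10, 5, 6, 8, 9, 2, 11, 12, 3, 7

Visit 4; enqueue 1, 10 → queue [1, 10]
Visit 1; enqueue 5, 6, 8, 9 → queue [10, 5, 6, 8, 9]
Visit 10; enqueue 2 → queue [5, 6, 8, 9, 2]
Visit 5; enqueue 11, 12 → queue [6, 8, 9, 2, 11, 12]
Visit 6; enqueue 3, 7 → queue [8, 9, 2, 11, 12, 3, 7]
Visit 8 → queue [9, 2, 11, 12, 3, 7]
Visit 9 → queue [2, 11, 12, 3, 7]
Visit 2 → queue [11, 12, 3, 7]
Visit 11 → queue [12, 3, 7]
Visit 12 → queue [3, 7]
Visit 3 → queue [7]
Visit 7 → queue []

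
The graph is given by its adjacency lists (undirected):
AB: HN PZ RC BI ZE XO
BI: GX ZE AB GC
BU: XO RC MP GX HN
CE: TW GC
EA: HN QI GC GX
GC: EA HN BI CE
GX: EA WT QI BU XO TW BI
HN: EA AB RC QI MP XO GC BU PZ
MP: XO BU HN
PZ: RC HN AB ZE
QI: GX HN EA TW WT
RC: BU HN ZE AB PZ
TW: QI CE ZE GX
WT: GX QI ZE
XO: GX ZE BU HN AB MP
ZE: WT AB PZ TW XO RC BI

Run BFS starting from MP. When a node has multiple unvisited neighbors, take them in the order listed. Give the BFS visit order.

MP, XO, BU, HN, GX, ZE, AB, RC, EA, QI, GC, PZ, WT, TW, BI, CE

Visit MP; enqueue XO, BU, HN → queue [XO, BU, HN]
Visit XO; enqueue GX, ZE, AB → queue [BU, HN, GX, ZE, AB]
Visit BU; enqueue RC → queue [HN, GX, ZE, AB, RC]
Visit HN; enqueue EA, QI, GC, PZ → queue [GX, ZE, AB, RC, EA, QI, GC, PZ]
Visit GX; enqueue WT, TW, BI → queue [ZE, AB, RC, EA, QI, GC, PZ, WT, TW, BI]
Visit ZE → queue [AB, RC, EA, QI, GC, PZ, WT, TW, BI]
Visit AB → queue [RC, EA, QI, GC, PZ, WT, TW, BI]
Visit RC → queue [EA, QI, GC, PZ, WT, TW, BI]
Visit EA → queue [QI, GC, PZ, WT, TW, BI]
Visit QI → queue [GC, PZ, WT, TW, BI]
Visit GC; enqueue CE → queue [PZ, WT, TW, BI, CE]
Visit PZ → queue [WT, TW, BI, CE]
Visit WT → queue [TW, BI, CE]
Visit TW → queue [BI, CE]
Visit BI → queue [CE]
Visit CE → queue []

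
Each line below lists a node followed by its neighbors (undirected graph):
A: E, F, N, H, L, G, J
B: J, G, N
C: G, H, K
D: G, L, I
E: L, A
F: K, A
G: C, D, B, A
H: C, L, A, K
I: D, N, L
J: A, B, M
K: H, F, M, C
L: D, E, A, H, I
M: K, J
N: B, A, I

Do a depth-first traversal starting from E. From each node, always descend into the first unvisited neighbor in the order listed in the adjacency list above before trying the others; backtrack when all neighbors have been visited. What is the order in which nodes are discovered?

E → L → D → G → C → H → A → F → K → M → J → B → N → I

Visit E
E → L
L → D
D → G
G → C
C → H
H → A
A → F
F → K
K → M
M → J
J → B
B → N
N → I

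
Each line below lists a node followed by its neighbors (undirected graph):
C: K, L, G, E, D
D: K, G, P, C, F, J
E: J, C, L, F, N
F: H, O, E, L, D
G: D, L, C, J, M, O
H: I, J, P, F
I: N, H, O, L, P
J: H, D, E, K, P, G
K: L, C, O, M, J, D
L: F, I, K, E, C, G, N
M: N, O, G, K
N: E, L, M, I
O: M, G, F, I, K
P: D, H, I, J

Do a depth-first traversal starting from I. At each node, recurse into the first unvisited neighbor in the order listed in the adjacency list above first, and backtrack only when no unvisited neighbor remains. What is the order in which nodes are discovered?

I -> N -> E -> J -> H -> P -> D -> K -> L -> F -> O -> M -> G -> C

Visit I
I → N
N → E
E → J
J → H
H → P
P → D
D → K
K → L
L → F
F → O
O → M
M → G
G → C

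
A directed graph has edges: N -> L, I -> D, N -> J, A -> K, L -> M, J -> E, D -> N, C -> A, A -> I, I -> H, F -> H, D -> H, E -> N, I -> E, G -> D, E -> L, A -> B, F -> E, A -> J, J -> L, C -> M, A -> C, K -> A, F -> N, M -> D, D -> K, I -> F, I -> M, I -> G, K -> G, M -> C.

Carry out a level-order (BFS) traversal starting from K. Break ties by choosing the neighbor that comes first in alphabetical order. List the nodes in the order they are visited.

K -> A -> G -> B -> C -> I -> J -> D -> M -> E -> F -> H -> L -> N

Visit K; enqueue A, G → queue [A, G]
Visit A; enqueue B, C, I, J → queue [G, B, C, I, J]
Visit G; enqueue D → queue [B, C, I, J, D]
Visit B → queue [C, I, J, D]
Visit C; enqueue M → queue [I, J, D, M]
Visit I; enqueue E, F, H → queue [J, D, M, E, F, H]
Visit J; enqueue L → queue [D, M, E, F, H, L]
Visit D; enqueue N → queue [M, E, F, H, L, N]
Visit M → queue [E, F, H, L, N]
Visit E → queue [F, H, L, N]
Visit F → queue [H, L, N]
Visit H → queue [L, N]
Visit L → queue [N]
Visit N → queue []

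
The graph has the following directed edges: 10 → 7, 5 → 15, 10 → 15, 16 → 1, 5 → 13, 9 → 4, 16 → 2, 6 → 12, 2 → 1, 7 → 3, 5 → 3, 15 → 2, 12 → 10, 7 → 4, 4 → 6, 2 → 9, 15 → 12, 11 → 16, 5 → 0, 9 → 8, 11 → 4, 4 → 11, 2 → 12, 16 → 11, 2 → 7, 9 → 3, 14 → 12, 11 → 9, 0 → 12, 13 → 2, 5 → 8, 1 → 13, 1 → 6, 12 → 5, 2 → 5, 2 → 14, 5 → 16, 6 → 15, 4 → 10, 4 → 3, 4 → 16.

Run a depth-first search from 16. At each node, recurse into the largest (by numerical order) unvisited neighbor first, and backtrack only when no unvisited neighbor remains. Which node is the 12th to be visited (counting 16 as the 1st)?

Visit 16
16 → 11
11 → 9
9 → 8
9 → 4
4 → 10
10 → 15
15 → 12
12 → 5
5 → 13
13 → 2
2 → 14
2 → 7
7 → 3
2 → 1
1 → 6
5 → 0

Visit order: 16, 11, 9, 8, 4, 10, 15, 12, 5, 13, 2, 14, 7, 3, 1, 6, 0

14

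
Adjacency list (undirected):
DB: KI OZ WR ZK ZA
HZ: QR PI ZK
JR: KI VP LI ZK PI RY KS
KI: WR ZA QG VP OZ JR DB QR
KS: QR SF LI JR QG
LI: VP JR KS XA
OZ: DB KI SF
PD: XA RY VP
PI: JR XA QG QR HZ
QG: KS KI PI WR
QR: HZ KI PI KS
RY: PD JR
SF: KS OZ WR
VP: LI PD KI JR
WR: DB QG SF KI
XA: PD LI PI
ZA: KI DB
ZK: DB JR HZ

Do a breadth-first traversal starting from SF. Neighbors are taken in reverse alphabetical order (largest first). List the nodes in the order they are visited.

SF -> WR -> OZ -> KS -> QG -> KI -> DB -> QR -> LI -> JR -> PI -> ZA -> VP -> ZK -> HZ -> XA -> RY -> PD

Visit SF; enqueue WR, OZ, KS → queue [WR, OZ, KS]
Visit WR; enqueue QG, KI, DB → queue [OZ, KS, QG, KI, DB]
Visit OZ → queue [KS, QG, KI, DB]
Visit KS; enqueue QR, LI, JR → queue [QG, KI, DB, QR, LI, JR]
Visit QG; enqueue PI → queue [KI, DB, QR, LI, JR, PI]
Visit KI; enqueue ZA, VP → queue [DB, QR, LI, JR, PI, ZA, VP]
Visit DB; enqueue ZK → queue [QR, LI, JR, PI, ZA, VP, ZK]
Visit QR; enqueue HZ → queue [LI, JR, PI, ZA, VP, ZK, HZ]
Visit LI; enqueue XA → queue [JR, PI, ZA, VP, ZK, HZ, XA]
Visit JR; enqueue RY → queue [PI, ZA, VP, ZK, HZ, XA, RY]
Visit PI → queue [ZA, VP, ZK, HZ, XA, RY]
Visit ZA → queue [VP, ZK, HZ, XA, RY]
Visit VP; enqueue PD → queue [ZK, HZ, XA, RY, PD]
Visit ZK → queue [HZ, XA, RY, PD]
Visit HZ → queue [XA, RY, PD]
Visit XA → queue [RY, PD]
Visit RY → queue [PD]
Visit PD → queue []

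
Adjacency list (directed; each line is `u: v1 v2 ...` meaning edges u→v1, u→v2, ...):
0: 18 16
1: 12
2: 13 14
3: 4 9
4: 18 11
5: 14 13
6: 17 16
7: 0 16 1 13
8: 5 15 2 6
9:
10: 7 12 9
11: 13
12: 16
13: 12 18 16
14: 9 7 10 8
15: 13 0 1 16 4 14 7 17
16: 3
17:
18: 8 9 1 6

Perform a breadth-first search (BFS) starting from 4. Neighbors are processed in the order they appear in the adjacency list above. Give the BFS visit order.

4, 18, 11, 8, 9, 1, 6, 13, 5, 15, 2, 12, 17, 16, 14, 0, 7, 3, 10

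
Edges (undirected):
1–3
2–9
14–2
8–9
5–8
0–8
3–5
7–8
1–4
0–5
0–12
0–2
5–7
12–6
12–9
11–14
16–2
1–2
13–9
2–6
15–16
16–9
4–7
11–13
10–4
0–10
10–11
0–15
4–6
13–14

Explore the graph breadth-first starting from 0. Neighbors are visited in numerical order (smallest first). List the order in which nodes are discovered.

0 → 2 → 5 → 8 → 10 → 12 → 15 → 1 → 6 → 9 → 14 → 16 → 3 → 7 → 4 → 11 → 13

Visit 0; enqueue 2, 5, 8, 10, 12, 15 → queue [2, 5, 8, 10, 12, 15]
Visit 2; enqueue 1, 6, 9, 14, 16 → queue [5, 8, 10, 12, 15, 1, 6, 9, 14, 16]
Visit 5; enqueue 3, 7 → queue [8, 10, 12, 15, 1, 6, 9, 14, 16, 3, 7]
Visit 8 → queue [10, 12, 15, 1, 6, 9, 14, 16, 3, 7]
Visit 10; enqueue 4, 11 → queue [12, 15, 1, 6, 9, 14, 16, 3, 7, 4, 11]
Visit 12 → queue [15, 1, 6, 9, 14, 16, 3, 7, 4, 11]
Visit 15 → queue [1, 6, 9, 14, 16, 3, 7, 4, 11]
Visit 1 → queue [6, 9, 14, 16, 3, 7, 4, 11]
Visit 6 → queue [9, 14, 16, 3, 7, 4, 11]
Visit 9; enqueue 13 → queue [14, 16, 3, 7, 4, 11, 13]
Visit 14 → queue [16, 3, 7, 4, 11, 13]
Visit 16 → queue [3, 7, 4, 11, 13]
Visit 3 → queue [7, 4, 11, 13]
Visit 7 → queue [4, 11, 13]
Visit 4 → queue [11, 13]
Visit 11 → queue [13]
Visit 13 → queue []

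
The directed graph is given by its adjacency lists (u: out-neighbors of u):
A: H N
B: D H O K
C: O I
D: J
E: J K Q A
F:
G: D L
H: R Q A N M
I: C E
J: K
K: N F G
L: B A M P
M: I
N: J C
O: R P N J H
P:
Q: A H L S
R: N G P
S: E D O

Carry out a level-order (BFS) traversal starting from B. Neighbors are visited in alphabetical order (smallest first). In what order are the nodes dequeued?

B -> D -> H -> K -> O -> J -> A -> M -> N -> Q -> R -> F -> G -> P -> I -> C -> L -> S -> E

Visit B; enqueue D, H, K, O → queue [D, H, K, O]
Visit D; enqueue J → queue [H, K, O, J]
Visit H; enqueue A, M, N, Q, R → queue [K, O, J, A, M, N, Q, R]
Visit K; enqueue F, G → queue [O, J, A, M, N, Q, R, F, G]
Visit O; enqueue P → queue [J, A, M, N, Q, R, F, G, P]
Visit J → queue [A, M, N, Q, R, F, G, P]
Visit A → queue [M, N, Q, R, F, G, P]
Visit M; enqueue I → queue [N, Q, R, F, G, P, I]
Visit N; enqueue C → queue [Q, R, F, G, P, I, C]
Visit Q; enqueue L, S → queue [R, F, G, P, I, C, L, S]
Visit R → queue [F, G, P, I, C, L, S]
Visit F → queue [G, P, I, C, L, S]
Visit G → queue [P, I, C, L, S]
Visit P → queue [I, C, L, S]
Visit I; enqueue E → queue [C, L, S, E]
Visit C → queue [L, S, E]
Visit L → queue [S, E]
Visit S → queue [E]
Visit E → queue []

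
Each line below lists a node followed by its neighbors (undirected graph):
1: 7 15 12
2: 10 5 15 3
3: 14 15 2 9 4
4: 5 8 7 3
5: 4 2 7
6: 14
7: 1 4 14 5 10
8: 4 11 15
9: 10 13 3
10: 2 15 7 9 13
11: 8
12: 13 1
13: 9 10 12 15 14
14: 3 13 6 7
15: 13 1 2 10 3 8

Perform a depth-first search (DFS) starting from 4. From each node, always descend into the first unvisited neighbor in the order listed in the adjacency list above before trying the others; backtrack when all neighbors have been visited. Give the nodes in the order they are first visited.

Visit 4
4 → 5
5 → 2
2 → 10
10 → 15
15 → 13
13 → 9
9 → 3
3 → 14
14 → 6
14 → 7
7 → 1
1 → 12
15 → 8
8 → 11

4, 5, 2, 10, 15, 13, 9, 3, 14, 6, 7, 1, 12, 8, 11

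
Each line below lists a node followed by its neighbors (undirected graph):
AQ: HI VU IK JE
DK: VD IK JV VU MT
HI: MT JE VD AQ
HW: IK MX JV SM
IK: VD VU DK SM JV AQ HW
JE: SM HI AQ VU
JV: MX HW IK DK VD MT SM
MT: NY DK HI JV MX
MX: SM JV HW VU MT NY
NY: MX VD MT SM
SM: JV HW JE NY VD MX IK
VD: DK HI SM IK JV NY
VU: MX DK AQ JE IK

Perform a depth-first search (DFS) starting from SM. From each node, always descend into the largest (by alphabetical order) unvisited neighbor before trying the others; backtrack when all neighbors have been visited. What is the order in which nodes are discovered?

Visit SM
SM → VD
VD → NY
NY → MX
MX → VU
VU → JE
JE → HI
HI → MT
MT → JV
JV → IK
IK → HW
IK → DK
IK → AQ

SM → VD → NY → MX → VU → JE → HI → MT → JV → IK → HW → DK → AQ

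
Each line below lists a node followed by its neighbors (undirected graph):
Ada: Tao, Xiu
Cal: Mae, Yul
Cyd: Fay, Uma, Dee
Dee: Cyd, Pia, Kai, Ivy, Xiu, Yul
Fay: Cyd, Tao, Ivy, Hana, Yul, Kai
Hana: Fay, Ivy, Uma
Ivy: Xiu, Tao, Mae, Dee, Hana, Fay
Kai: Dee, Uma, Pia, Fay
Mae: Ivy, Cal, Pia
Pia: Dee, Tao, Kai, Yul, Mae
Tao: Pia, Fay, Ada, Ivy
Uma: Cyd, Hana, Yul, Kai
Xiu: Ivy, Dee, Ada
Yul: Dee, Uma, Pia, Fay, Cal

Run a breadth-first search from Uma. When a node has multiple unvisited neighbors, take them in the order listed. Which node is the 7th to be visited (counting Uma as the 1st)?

Visit Uma; enqueue Cyd, Hana, Yul, Kai → queue [Cyd, Hana, Yul, Kai]
Visit Cyd; enqueue Fay, Dee → queue [Hana, Yul, Kai, Fay, Dee]
Visit Hana; enqueue Ivy → queue [Yul, Kai, Fay, Dee, Ivy]
Visit Yul; enqueue Pia, Cal → queue [Kai, Fay, Dee, Ivy, Pia, Cal]
Visit Kai → queue [Fay, Dee, Ivy, Pia, Cal]
Visit Fay; enqueue Tao → queue [Dee, Ivy, Pia, Cal, Tao]
Visit Dee; enqueue Xiu → queue [Ivy, Pia, Cal, Tao, Xiu]
Visit Ivy; enqueue Mae → queue [Pia, Cal, Tao, Xiu, Mae]
Visit Pia → queue [Cal, Tao, Xiu, Mae]
Visit Cal → queue [Tao, Xiu, Mae]
Visit Tao; enqueue Ada → queue [Xiu, Mae, Ada]
Visit Xiu → queue [Mae, Ada]
Visit Mae → queue [Ada]
Visit Ada → queue []

Visit order: Uma, Cyd, Hana, Yul, Kai, Fay, Dee, Ivy, Pia, Cal, Tao, Xiu, Mae, Ada

Dee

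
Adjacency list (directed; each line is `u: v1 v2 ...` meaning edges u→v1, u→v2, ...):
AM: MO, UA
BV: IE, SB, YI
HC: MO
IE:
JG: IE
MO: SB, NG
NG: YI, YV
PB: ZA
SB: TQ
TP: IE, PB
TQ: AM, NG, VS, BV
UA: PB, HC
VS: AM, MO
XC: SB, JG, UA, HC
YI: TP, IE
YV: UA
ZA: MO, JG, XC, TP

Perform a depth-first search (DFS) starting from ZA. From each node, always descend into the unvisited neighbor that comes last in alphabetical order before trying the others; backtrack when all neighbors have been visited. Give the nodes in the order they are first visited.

ZA, XC, UA, PB, HC, MO, SB, TQ, VS, AM, NG, YV, YI, TP, IE, BV, JG

Visit ZA
ZA → XC
XC → UA
UA → PB
UA → HC
HC → MO
MO → SB
SB → TQ
TQ → VS
VS → AM
TQ → NG
NG → YV
NG → YI
YI → TP
TP → IE
TQ → BV
XC → JG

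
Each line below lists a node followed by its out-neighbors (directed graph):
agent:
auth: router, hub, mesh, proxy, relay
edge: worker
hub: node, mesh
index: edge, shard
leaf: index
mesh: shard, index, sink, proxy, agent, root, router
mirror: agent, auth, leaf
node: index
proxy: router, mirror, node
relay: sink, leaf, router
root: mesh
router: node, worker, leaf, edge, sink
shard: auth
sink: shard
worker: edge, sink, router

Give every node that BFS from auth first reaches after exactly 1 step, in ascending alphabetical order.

Level 0: auth
Level 1: hub, mesh, proxy, relay, router
Level 2: agent, edge, index, leaf, mirror, node, root, shard, sink, worker

hub, mesh, proxy, relay, router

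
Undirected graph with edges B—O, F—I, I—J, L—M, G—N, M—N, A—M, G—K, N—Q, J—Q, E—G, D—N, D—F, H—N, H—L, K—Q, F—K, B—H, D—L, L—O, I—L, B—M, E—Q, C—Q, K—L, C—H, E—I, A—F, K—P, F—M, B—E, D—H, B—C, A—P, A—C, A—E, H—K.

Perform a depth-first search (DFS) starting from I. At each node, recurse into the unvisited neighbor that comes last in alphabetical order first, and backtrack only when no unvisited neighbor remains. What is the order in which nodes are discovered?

I, L, O, B, M, N, Q, K, P, A, F, D, H, C, E, G, J

Visit I
I → L
L → O
O → B
B → M
M → N
N → Q
Q → K
K → P
P → A
A → F
F → D
D → H
H → C
A → E
E → G
Q → J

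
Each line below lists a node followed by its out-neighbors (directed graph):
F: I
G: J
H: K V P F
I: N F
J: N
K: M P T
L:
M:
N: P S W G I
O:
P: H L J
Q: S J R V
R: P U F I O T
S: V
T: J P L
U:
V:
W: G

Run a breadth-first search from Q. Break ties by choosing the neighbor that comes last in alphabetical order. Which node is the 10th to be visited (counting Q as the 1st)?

I

Visit Q; enqueue V, S, R, J → queue [V, S, R, J]
Visit V → queue [S, R, J]
Visit S → queue [R, J]
Visit R; enqueue U, T, P, O, I, F → queue [J, U, T, P, O, I, F]
Visit J; enqueue N → queue [U, T, P, O, I, F, N]
Visit U → queue [T, P, O, I, F, N]
Visit T; enqueue L → queue [P, O, I, F, N, L]
Visit P; enqueue H → queue [O, I, F, N, L, H]
Visit O → queue [I, F, N, L, H]
Visit I → queue [F, N, L, H]
Visit F → queue [N, L, H]
Visit N; enqueue W, G → queue [L, H, W, G]
Visit L → queue [H, W, G]
Visit H; enqueue K → queue [W, G, K]
Visit W → queue [G, K]
Visit G → queue [K]
Visit K; enqueue M → queue [M]
Visit M → queue []

Visit order: Q, V, S, R, J, U, T, P, O, I, F, N, L, H, W, G, K, M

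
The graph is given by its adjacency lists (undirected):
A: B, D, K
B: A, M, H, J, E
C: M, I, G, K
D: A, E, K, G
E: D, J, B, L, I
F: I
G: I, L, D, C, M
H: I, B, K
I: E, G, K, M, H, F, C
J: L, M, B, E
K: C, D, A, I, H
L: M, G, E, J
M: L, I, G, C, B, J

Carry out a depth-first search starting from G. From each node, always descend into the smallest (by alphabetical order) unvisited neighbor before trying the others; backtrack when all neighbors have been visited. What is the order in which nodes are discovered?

G, C, I, E, B, A, D, K, H, J, L, M, F

Visit G
G → C
C → I
I → E
E → B
B → A
A → D
D → K
K → H
B → J
J → L
L → M
I → F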